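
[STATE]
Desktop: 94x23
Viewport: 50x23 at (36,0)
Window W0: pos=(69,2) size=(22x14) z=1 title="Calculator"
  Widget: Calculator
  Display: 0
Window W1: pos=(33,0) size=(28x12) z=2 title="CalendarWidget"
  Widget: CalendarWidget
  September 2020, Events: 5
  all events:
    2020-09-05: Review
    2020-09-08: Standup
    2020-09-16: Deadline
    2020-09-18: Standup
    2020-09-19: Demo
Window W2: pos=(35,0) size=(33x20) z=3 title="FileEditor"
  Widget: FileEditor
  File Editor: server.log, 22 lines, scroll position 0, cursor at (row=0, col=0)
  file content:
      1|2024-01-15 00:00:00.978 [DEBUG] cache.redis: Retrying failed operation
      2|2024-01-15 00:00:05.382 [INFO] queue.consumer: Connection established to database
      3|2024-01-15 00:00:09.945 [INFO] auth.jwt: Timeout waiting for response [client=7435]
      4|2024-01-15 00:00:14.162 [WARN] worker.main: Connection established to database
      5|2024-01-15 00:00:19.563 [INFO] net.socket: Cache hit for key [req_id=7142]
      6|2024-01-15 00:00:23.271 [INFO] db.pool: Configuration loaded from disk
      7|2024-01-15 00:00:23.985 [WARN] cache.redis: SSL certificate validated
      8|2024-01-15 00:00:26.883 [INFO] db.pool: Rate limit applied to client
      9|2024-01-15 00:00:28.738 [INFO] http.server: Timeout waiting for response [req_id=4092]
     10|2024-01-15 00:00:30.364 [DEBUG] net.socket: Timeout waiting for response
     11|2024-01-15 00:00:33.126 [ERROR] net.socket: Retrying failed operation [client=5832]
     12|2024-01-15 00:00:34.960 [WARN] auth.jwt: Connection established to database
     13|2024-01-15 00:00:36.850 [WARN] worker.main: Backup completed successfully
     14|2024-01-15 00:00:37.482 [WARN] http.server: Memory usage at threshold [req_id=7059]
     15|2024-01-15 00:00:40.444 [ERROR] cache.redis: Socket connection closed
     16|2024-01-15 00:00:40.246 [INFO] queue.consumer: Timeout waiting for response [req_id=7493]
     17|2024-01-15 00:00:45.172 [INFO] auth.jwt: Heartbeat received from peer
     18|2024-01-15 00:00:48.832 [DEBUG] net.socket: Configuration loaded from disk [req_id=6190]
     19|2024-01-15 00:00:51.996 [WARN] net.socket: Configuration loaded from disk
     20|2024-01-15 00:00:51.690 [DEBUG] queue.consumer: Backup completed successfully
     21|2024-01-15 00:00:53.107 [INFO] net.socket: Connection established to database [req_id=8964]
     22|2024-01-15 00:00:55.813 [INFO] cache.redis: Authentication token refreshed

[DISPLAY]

━━━━━━━━━━━━━━━━━━━━━━━━━━━━━━━┓                  
 FileEditor                    ┃                  
───────────────────────────────┨ ┏━━━━━━━━━━━━━━━━
█024-01-15 00:00:00.978 [DEBUG▲┃ ┃ Calculator     
2024-01-15 00:00:05.382 [INFO]█┃ ┠────────────────
2024-01-15 00:00:09.945 [INFO]░┃ ┃                
2024-01-15 00:00:14.162 [WARN]░┃ ┃┌───┬───┬───┬───
2024-01-15 00:00:19.563 [INFO]░┃ ┃│ 7 │ 8 │ 9 │ ÷ 
2024-01-15 00:00:23.271 [INFO]░┃ ┃├───┼───┼───┼───
2024-01-15 00:00:23.985 [WARN]░┃ ┃│ 4 │ 5 │ 6 │ × 
2024-01-15 00:00:26.883 [INFO]░┃ ┃├───┼───┼───┼───
2024-01-15 00:00:28.738 [INFO]░┃ ┃│ 1 │ 2 │ 3 │ - 
2024-01-15 00:00:30.364 [DEBUG░┃ ┃├───┼───┼───┼───
2024-01-15 00:00:33.126 [ERROR░┃ ┃│ 0 │ . │ = │ + 
2024-01-15 00:00:34.960 [WARN]░┃ ┃└───┴───┴───┴───
2024-01-15 00:00:36.850 [WARN]░┃ ┗━━━━━━━━━━━━━━━━
2024-01-15 00:00:37.482 [WARN]░┃                  
2024-01-15 00:00:40.444 [ERROR░┃                  
2024-01-15 00:00:40.246 [INFO]▼┃                  
━━━━━━━━━━━━━━━━━━━━━━━━━━━━━━━┛                  
                                                  
                                                  
                                                  


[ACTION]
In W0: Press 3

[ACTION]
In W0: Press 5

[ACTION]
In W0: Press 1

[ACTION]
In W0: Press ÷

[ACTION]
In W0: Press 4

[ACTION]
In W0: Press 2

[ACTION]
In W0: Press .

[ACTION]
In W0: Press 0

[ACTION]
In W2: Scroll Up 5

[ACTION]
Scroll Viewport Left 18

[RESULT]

               ┏━┏━━━━━━━━━━━━━━━━━━━━━━━━━━━━━━━┓
               ┃ ┃ FileEditor                    ┃
               ┠─┠───────────────────────────────┨
               ┃ ┃█024-01-15 00:00:00.978 [DEBUG▲┃
               ┃M┃2024-01-15 00:00:05.382 [INFO]█┃
               ┃ ┃2024-01-15 00:00:09.945 [INFO]░┃
               ┃ ┃2024-01-15 00:00:14.162 [WARN]░┃
               ┃1┃2024-01-15 00:00:19.563 [INFO]░┃
               ┃2┃2024-01-15 00:00:23.271 [INFO]░┃
               ┃2┃2024-01-15 00:00:23.985 [WARN]░┃
               ┃ ┃2024-01-15 00:00:26.883 [INFO]░┃
               ┗━┃2024-01-15 00:00:28.738 [INFO]░┃
                 ┃2024-01-15 00:00:30.364 [DEBUG░┃
                 ┃2024-01-15 00:00:33.126 [ERROR░┃
                 ┃2024-01-15 00:00:34.960 [WARN]░┃
                 ┃2024-01-15 00:00:36.850 [WARN]░┃
                 ┃2024-01-15 00:00:37.482 [WARN]░┃
                 ┃2024-01-15 00:00:40.444 [ERROR░┃
                 ┃2024-01-15 00:00:40.246 [INFO]▼┃
                 ┗━━━━━━━━━━━━━━━━━━━━━━━━━━━━━━━┛
                                                  
                                                  
                                                  


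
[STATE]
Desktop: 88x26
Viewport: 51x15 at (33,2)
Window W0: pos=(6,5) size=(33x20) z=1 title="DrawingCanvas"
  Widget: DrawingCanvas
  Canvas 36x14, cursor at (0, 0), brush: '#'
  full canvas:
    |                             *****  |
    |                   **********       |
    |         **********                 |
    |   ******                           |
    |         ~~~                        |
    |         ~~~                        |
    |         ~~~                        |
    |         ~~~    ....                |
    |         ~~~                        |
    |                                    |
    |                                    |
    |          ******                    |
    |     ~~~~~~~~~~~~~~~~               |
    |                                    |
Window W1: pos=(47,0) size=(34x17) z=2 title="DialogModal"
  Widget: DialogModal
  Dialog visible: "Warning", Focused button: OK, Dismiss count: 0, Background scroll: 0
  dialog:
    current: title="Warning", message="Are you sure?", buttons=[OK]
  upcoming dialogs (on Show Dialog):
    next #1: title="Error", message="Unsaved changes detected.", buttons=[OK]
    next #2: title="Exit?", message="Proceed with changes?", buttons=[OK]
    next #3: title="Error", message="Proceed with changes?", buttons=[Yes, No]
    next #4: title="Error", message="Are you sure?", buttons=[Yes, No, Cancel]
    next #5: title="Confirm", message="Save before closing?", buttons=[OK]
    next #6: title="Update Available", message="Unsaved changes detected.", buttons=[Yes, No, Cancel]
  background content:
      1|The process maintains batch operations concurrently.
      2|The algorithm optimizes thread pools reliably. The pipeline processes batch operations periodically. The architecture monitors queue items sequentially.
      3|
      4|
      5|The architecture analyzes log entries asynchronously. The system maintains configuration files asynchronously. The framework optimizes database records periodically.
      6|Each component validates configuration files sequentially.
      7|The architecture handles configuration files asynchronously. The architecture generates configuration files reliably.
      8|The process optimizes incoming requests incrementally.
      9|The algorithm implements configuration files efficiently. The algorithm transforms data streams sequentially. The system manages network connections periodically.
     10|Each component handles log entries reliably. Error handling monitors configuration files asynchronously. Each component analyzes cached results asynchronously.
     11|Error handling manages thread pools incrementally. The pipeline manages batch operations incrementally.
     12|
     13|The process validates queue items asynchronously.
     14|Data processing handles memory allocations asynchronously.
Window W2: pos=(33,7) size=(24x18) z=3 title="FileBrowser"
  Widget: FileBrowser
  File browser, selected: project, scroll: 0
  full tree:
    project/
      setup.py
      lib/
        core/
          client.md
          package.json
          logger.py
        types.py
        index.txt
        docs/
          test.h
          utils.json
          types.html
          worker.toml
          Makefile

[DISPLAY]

              ┠────────────────────────────────┨   
              ┃The process maintains batch oper┃   
              ┃The algorithm optimizes thread p┃   
━━━━━┓        ┃                                ┃   
     ┃        ┃                                ┃   
┏━━━━━━━━━━━━━━━━━━━━━━┓──────────────┐s log en┃   
┃ FileBrowser          ┃   Warning    │ configu┃   
┠──────────────────────┨Are you sure? │ configu┃   
┃> [-] project/        ┃     [OK]     │coming r┃   
┃    setup.py          ┃──────────────┘ configu┃   
┃    [+] lib/          ┃onent handles log entri┃   
┃                      ┃dling manages thread po┃   
┃                      ┃                       ┃   
┃                      ┃ss validates queue item┃   
┃                      ┃━━━━━━━━━━━━━━━━━━━━━━━┛   


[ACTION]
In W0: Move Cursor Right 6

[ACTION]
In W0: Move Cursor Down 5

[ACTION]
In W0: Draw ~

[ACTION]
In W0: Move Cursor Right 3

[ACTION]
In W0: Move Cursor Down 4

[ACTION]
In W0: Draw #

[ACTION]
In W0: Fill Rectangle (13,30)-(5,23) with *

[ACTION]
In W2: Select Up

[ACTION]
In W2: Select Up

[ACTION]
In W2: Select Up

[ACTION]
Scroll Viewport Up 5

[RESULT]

              ┏━━━━━━━━━━━━━━━━━━━━━━━━━━━━━━━━┓   
              ┃ DialogModal                    ┃   
              ┠────────────────────────────────┨   
              ┃The process maintains batch oper┃   
              ┃The algorithm optimizes thread p┃   
━━━━━┓        ┃                                ┃   
     ┃        ┃                                ┃   
┏━━━━━━━━━━━━━━━━━━━━━━┓──────────────┐s log en┃   
┃ FileBrowser          ┃   Warning    │ configu┃   
┠──────────────────────┨Are you sure? │ configu┃   
┃> [-] project/        ┃     [OK]     │coming r┃   
┃    setup.py          ┃──────────────┘ configu┃   
┃    [+] lib/          ┃onent handles log entri┃   
┃                      ┃dling manages thread po┃   
┃                      ┃                       ┃   


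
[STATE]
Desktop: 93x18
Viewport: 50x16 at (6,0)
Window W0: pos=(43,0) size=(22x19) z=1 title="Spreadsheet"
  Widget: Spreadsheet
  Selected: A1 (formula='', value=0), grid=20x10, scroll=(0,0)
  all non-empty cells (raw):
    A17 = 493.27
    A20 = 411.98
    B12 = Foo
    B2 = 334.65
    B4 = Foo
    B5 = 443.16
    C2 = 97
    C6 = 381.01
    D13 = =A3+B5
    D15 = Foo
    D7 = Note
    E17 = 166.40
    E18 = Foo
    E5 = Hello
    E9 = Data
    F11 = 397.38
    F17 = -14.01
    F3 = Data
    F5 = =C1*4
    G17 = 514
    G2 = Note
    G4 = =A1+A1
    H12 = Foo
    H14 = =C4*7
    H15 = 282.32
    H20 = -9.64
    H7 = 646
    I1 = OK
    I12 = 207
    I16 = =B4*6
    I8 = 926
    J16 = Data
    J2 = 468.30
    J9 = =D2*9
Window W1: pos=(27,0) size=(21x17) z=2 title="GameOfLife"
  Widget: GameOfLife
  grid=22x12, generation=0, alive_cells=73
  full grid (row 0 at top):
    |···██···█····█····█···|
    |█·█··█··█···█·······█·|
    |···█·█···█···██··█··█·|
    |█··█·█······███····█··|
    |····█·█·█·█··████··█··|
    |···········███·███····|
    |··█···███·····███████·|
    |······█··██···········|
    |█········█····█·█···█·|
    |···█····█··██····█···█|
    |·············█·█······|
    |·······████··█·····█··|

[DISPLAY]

                     ┏━━━━━━━━━━━━━━━━━━━┓━━━━━━━━
                     ┃ GameOfLife        ┃eadsheet
                     ┠───────────────────┨────────
                     ┃Gen: 0             ┃        
                     ┃··██···█····█····█·┃   A    
                     ┃·█··█··█···█·······┃--------
                     ┃··█·█···█···██··█··┃     [0]
                     ┃··█·█······███····█┃       0
                     ┃···█·█·█·█··████··█┃       0
                     ┃··········███·███··┃       0
                     ┃·█···███·····██████┃       0
                     ┃·····█··██·········┃       0
                     ┃········█····█·█···┃       0
                     ┃··█····█··██····█··┃       0
                     ┃············█·█····┃       0
                     ┃······████··█·····█┃       0


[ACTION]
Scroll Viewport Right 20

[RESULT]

 ┏━━━━━━━━━━━━━━━━━━━┓━━━━━━━━━━━━━━━━┓           
 ┃ GameOfLife        ┃eadsheet        ┃           
 ┠───────────────────┨────────────────┨           
 ┃Gen: 0             ┃                ┃           
 ┃··██···█····█····█·┃   A       B    ┃           
 ┃·█··█··█···█·······┃----------------┃           
 ┃··█·█···█···██··█··┃     [0]       0┃           
 ┃··█·█······███····█┃       0  334.65┃           
 ┃···█·█·█·█··████··█┃       0       0┃           
 ┃··········███·███··┃       0Foo     ┃           
 ┃·█···███·····██████┃       0  443.16┃           
 ┃·····█··██·········┃       0       0┃           
 ┃········█····█·█···┃       0       0┃           
 ┃··█····█··██····█··┃       0       0┃           
 ┃············█·█····┃       0       0┃           
 ┃······████··█·····█┃       0       0┃           


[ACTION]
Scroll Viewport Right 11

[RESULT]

━━━━━━━━━━┓━━━━━━━━━━━━━━━━┓                      
fe        ┃eadsheet        ┃                      
──────────┨────────────────┨                      
          ┃                ┃                      
···█····█·┃   A       B    ┃                      
··█·······┃----------------┃                      
···██··█··┃     [0]       0┃                      
··███····█┃       0  334.65┃                      
█··████··█┃       0       0┃                      
·███·███··┃       0Foo     ┃                      
····██████┃       0  443.16┃                      
█·········┃       0       0┃                      
····█·█···┃       0       0┃                      
·██····█··┃       0       0┃                      
···█·█····┃       0       0┃                      
█··█·····█┃       0       0┃                      


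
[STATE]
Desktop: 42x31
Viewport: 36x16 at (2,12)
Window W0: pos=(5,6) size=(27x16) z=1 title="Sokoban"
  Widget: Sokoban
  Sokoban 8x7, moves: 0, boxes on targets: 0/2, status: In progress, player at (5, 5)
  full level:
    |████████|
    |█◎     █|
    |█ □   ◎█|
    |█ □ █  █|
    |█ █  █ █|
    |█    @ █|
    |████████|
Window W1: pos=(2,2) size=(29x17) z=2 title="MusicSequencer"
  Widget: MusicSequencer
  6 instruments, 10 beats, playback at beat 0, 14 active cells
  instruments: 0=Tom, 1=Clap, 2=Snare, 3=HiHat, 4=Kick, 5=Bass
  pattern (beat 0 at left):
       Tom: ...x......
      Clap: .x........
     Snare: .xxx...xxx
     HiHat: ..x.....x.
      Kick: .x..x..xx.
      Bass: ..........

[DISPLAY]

┃                           ┃┃      
┃                           ┃┃      
┃                           ┃┃      
┃                           ┃┃      
┃                           ┃┃      
┃                           ┃┃      
┗━━━━━━━━━━━━━━━━━━━━━━━━━━━┛┃      
   ┃                         ┃      
   ┃                         ┃      
   ┗━━━━━━━━━━━━━━━━━━━━━━━━━┛      
                                    
                                    
                                    
                                    
                                    
                                    


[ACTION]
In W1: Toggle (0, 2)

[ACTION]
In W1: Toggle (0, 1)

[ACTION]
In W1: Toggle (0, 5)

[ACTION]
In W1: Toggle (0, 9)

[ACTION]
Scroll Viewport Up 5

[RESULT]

┃  Clap·█········           ┃┃      
┃ Snare·███···███           ┃┨      
┃ HiHat··█·····█·           ┃┃      
┃  Kick·█··█··██·           ┃┃      
┃  Bass··········           ┃┃      
┃                           ┃┃      
┃                           ┃┃      
┃                           ┃┃      
┃                           ┃┃      
┃                           ┃┃      
┃                           ┃┃      
┗━━━━━━━━━━━━━━━━━━━━━━━━━━━┛┃      
   ┃                         ┃      
   ┃                         ┃      
   ┗━━━━━━━━━━━━━━━━━━━━━━━━━┛      
                                    


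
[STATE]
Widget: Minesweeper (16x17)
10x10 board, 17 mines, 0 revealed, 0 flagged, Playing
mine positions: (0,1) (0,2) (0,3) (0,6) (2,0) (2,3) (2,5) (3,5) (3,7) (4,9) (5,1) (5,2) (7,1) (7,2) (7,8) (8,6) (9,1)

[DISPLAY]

■■■■■■■■■■      
■■■■■■■■■■      
■■■■■■■■■■      
■■■■■■■■■■      
■■■■■■■■■■      
■■■■■■■■■■      
■■■■■■■■■■      
■■■■■■■■■■      
■■■■■■■■■■      
■■■■■■■■■■      
                
                
                
                
                
                
                


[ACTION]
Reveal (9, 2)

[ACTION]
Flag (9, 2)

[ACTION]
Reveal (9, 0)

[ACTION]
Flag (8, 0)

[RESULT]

■■■■■■■■■■      
■■■■■■■■■■      
■■■■■■■■■■      
■■■■■■■■■■      
■■■■■■■■■■      
■■■■■■■■■■      
■■■■■■■■■■      
■■■■■■■■■■      
⚑■■■■■■■■■      
1■1■■■■■■■      
                
                
                
                
                
                
                


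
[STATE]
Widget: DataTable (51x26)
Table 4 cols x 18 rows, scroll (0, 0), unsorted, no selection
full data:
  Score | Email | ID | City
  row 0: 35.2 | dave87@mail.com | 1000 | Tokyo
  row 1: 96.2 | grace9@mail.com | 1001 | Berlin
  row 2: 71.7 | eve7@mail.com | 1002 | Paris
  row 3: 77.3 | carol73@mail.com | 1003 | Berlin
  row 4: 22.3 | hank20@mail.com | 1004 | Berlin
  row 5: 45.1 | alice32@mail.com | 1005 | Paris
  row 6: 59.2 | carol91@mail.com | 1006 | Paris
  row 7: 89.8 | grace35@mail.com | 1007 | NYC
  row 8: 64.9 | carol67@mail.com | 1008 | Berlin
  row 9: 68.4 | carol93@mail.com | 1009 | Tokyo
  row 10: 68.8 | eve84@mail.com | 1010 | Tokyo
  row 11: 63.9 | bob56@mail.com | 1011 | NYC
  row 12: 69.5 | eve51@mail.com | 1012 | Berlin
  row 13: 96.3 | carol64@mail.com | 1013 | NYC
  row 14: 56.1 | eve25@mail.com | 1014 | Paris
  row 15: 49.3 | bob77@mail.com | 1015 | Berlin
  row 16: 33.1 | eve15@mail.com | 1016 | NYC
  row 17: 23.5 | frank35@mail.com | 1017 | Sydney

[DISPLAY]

Score│Email           │ID  │City                   
─────┼────────────────┼────┼──────                 
35.2 │dave87@mail.com │1000│Tokyo                  
96.2 │grace9@mail.com │1001│Berlin                 
71.7 │eve7@mail.com   │1002│Paris                  
77.3 │carol73@mail.com│1003│Berlin                 
22.3 │hank20@mail.com │1004│Berlin                 
45.1 │alice32@mail.com│1005│Paris                  
59.2 │carol91@mail.com│1006│Paris                  
89.8 │grace35@mail.com│1007│NYC                    
64.9 │carol67@mail.com│1008│Berlin                 
68.4 │carol93@mail.com│1009│Tokyo                  
68.8 │eve84@mail.com  │1010│Tokyo                  
63.9 │bob56@mail.com  │1011│NYC                    
69.5 │eve51@mail.com  │1012│Berlin                 
96.3 │carol64@mail.com│1013│NYC                    
56.1 │eve25@mail.com  │1014│Paris                  
49.3 │bob77@mail.com  │1015│Berlin                 
33.1 │eve15@mail.com  │1016│NYC                    
23.5 │frank35@mail.com│1017│Sydney                 
                                                   
                                                   
                                                   
                                                   
                                                   
                                                   


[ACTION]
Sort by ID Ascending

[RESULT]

Score│Email           │ID ▲│City                   
─────┼────────────────┼────┼──────                 
35.2 │dave87@mail.com │1000│Tokyo                  
96.2 │grace9@mail.com │1001│Berlin                 
71.7 │eve7@mail.com   │1002│Paris                  
77.3 │carol73@mail.com│1003│Berlin                 
22.3 │hank20@mail.com │1004│Berlin                 
45.1 │alice32@mail.com│1005│Paris                  
59.2 │carol91@mail.com│1006│Paris                  
89.8 │grace35@mail.com│1007│NYC                    
64.9 │carol67@mail.com│1008│Berlin                 
68.4 │carol93@mail.com│1009│Tokyo                  
68.8 │eve84@mail.com  │1010│Tokyo                  
63.9 │bob56@mail.com  │1011│NYC                    
69.5 │eve51@mail.com  │1012│Berlin                 
96.3 │carol64@mail.com│1013│NYC                    
56.1 │eve25@mail.com  │1014│Paris                  
49.3 │bob77@mail.com  │1015│Berlin                 
33.1 │eve15@mail.com  │1016│NYC                    
23.5 │frank35@mail.com│1017│Sydney                 
                                                   
                                                   
                                                   
                                                   
                                                   
                                                   


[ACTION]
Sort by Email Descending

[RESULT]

Score│Email          ▼│ID  │City                   
─────┼────────────────┼────┼──────                 
22.3 │hank20@mail.com │1004│Berlin                 
96.2 │grace9@mail.com │1001│Berlin                 
89.8 │grace35@mail.com│1007│NYC                    
23.5 │frank35@mail.com│1017│Sydney                 
68.8 │eve84@mail.com  │1010│Tokyo                  
71.7 │eve7@mail.com   │1002│Paris                  
69.5 │eve51@mail.com  │1012│Berlin                 
56.1 │eve25@mail.com  │1014│Paris                  
33.1 │eve15@mail.com  │1016│NYC                    
35.2 │dave87@mail.com │1000│Tokyo                  
68.4 │carol93@mail.com│1009│Tokyo                  
59.2 │carol91@mail.com│1006│Paris                  
77.3 │carol73@mail.com│1003│Berlin                 
64.9 │carol67@mail.com│1008│Berlin                 
96.3 │carol64@mail.com│1013│NYC                    
49.3 │bob77@mail.com  │1015│Berlin                 
63.9 │bob56@mail.com  │1011│NYC                    
45.1 │alice32@mail.com│1005│Paris                  
                                                   
                                                   
                                                   
                                                   
                                                   
                                                   


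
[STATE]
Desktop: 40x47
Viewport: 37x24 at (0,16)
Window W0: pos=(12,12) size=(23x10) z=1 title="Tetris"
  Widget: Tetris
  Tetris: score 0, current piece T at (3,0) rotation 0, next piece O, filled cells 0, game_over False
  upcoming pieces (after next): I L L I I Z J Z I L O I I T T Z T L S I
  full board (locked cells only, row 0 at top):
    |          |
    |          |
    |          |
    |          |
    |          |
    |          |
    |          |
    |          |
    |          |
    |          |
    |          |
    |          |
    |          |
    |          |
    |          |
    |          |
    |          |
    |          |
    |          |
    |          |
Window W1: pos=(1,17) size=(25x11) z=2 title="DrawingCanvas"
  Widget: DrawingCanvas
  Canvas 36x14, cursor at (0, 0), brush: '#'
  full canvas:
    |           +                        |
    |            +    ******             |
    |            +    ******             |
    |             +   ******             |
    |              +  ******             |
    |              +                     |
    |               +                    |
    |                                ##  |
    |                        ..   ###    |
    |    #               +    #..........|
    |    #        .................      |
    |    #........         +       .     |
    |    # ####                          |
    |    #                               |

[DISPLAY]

            ┃          │▓▓        ┃  
 ┏━━━━━━━━━━━━━━━━━━━━━━━┓        ┃  
 ┃ DrawingCanvas         ┃        ┃  
 ┠───────────────────────┨        ┃  
 ┃+          +           ┃        ┃  
 ┃            +    ******┃━━━━━━━━┛  
 ┃            +    ******┃           
 ┃             +   ******┃           
 ┃              +  ******┃           
 ┃              +        ┃           
 ┃               +       ┃           
 ┗━━━━━━━━━━━━━━━━━━━━━━━┛           
                                     
                                     
                                     
                                     
                                     
                                     
                                     
                                     
                                     
                                     
                                     
                                     


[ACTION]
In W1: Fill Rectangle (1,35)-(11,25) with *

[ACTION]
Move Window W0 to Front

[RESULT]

            ┃          │▓▓        ┃  
 ┏━━━━━━━━━━┃          │▓▓        ┃  
 ┃ DrawingCa┃          │          ┃  
 ┠──────────┃          │          ┃  
 ┃+         ┃          │          ┃  
 ┃          ┗━━━━━━━━━━━━━━━━━━━━━┛  
 ┃            +    ******┃           
 ┃             +   ******┃           
 ┃              +  ******┃           
 ┃              +        ┃           
 ┃               +       ┃           
 ┗━━━━━━━━━━━━━━━━━━━━━━━┛           
                                     
                                     
                                     
                                     
                                     
                                     
                                     
                                     
                                     
                                     
                                     
                                     


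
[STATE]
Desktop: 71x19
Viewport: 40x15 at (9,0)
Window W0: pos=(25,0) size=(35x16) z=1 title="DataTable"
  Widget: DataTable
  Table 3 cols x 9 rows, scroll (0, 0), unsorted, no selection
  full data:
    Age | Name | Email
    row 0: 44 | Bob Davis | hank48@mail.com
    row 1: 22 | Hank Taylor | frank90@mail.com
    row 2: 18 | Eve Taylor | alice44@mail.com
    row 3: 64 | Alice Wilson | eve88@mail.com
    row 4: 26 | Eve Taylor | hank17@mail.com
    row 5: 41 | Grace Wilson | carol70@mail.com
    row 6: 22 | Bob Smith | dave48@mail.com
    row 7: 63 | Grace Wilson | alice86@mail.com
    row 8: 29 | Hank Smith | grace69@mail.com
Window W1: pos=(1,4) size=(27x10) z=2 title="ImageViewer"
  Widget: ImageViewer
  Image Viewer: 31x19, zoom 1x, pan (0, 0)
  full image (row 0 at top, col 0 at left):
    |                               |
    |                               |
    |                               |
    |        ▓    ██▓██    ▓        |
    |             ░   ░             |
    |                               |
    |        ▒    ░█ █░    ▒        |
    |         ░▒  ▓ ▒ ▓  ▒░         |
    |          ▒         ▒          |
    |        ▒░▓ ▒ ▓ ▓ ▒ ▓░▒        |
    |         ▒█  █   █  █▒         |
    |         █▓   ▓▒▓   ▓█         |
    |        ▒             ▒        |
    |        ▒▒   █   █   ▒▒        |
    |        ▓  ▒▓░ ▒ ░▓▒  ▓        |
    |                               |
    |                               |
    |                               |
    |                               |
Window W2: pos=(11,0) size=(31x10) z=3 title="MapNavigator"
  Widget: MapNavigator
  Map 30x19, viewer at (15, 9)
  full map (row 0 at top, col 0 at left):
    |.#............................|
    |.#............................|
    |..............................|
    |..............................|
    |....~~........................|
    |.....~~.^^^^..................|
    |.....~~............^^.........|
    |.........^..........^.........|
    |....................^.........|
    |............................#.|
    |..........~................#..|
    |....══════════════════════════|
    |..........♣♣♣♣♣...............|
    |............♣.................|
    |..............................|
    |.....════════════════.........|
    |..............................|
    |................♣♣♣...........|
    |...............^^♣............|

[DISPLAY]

  ┏━━━━━━━━━━━━━━━━━━━━━━━━━━━━━┓━━━━━━━
  ┃ MapNavigator                ┃       
  ┠─────────────────────────────┨───────
  ┃....~~............^^.........┃│Email 
━━┃........^..........^.........┃┼──────
ie┃...................^.........┃│hank48
──┃..............@............#.┃│frank9
  ┃.........~................#..┃│alice4
  ┃...══════════════════════════┃│eve88@
  ┗━━━━━━━━━━━━━━━━━━━━━━━━━━━━━┛│hank17
 ▓    ██▓██    ▓  ┃ │Grace Wilson│carol7
      ░   ░       ┃ │Bob Smith   │dave48
                  ┃ │Grace Wilson│alice8
━━━━━━━━━━━━━━━━━━┛ │Hank Smith  │grace6
                ┃                       


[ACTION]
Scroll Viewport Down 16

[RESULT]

━━┃........^..........^.........┃┼──────
ie┃...................^.........┃│hank48
──┃..............@............#.┃│frank9
  ┃.........~................#..┃│alice4
  ┃...══════════════════════════┃│eve88@
  ┗━━━━━━━━━━━━━━━━━━━━━━━━━━━━━┛│hank17
 ▓    ██▓██    ▓  ┃ │Grace Wilson│carol7
      ░   ░       ┃ │Bob Smith   │dave48
                  ┃ │Grace Wilson│alice8
━━━━━━━━━━━━━━━━━━┛ │Hank Smith  │grace6
                ┃                       
                ┗━━━━━━━━━━━━━━━━━━━━━━━
                                        
                                        
                                        


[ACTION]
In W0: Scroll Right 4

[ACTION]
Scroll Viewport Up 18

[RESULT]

  ┏━━━━━━━━━━━━━━━━━━━━━━━━━━━━━┓━━━━━━━
  ┃ MapNavigator                ┃       
  ┠─────────────────────────────┨───────
  ┃....~~............^^.........┃│Email 
━━┃........^..........^.........┃┼──────
ie┃...................^.........┃│hank48
──┃..............@............#.┃│frank9
  ┃.........~................#..┃│alice4
  ┃...══════════════════════════┃│eve88@
  ┗━━━━━━━━━━━━━━━━━━━━━━━━━━━━━┛│hank17
 ▓    ██▓██    ▓  ┃ │Grace Wilson│carol7
      ░   ░       ┃ │Bob Smith   │dave48
                  ┃ │Grace Wilson│alice8
━━━━━━━━━━━━━━━━━━┛ │Hank Smith  │grace6
                ┃                       


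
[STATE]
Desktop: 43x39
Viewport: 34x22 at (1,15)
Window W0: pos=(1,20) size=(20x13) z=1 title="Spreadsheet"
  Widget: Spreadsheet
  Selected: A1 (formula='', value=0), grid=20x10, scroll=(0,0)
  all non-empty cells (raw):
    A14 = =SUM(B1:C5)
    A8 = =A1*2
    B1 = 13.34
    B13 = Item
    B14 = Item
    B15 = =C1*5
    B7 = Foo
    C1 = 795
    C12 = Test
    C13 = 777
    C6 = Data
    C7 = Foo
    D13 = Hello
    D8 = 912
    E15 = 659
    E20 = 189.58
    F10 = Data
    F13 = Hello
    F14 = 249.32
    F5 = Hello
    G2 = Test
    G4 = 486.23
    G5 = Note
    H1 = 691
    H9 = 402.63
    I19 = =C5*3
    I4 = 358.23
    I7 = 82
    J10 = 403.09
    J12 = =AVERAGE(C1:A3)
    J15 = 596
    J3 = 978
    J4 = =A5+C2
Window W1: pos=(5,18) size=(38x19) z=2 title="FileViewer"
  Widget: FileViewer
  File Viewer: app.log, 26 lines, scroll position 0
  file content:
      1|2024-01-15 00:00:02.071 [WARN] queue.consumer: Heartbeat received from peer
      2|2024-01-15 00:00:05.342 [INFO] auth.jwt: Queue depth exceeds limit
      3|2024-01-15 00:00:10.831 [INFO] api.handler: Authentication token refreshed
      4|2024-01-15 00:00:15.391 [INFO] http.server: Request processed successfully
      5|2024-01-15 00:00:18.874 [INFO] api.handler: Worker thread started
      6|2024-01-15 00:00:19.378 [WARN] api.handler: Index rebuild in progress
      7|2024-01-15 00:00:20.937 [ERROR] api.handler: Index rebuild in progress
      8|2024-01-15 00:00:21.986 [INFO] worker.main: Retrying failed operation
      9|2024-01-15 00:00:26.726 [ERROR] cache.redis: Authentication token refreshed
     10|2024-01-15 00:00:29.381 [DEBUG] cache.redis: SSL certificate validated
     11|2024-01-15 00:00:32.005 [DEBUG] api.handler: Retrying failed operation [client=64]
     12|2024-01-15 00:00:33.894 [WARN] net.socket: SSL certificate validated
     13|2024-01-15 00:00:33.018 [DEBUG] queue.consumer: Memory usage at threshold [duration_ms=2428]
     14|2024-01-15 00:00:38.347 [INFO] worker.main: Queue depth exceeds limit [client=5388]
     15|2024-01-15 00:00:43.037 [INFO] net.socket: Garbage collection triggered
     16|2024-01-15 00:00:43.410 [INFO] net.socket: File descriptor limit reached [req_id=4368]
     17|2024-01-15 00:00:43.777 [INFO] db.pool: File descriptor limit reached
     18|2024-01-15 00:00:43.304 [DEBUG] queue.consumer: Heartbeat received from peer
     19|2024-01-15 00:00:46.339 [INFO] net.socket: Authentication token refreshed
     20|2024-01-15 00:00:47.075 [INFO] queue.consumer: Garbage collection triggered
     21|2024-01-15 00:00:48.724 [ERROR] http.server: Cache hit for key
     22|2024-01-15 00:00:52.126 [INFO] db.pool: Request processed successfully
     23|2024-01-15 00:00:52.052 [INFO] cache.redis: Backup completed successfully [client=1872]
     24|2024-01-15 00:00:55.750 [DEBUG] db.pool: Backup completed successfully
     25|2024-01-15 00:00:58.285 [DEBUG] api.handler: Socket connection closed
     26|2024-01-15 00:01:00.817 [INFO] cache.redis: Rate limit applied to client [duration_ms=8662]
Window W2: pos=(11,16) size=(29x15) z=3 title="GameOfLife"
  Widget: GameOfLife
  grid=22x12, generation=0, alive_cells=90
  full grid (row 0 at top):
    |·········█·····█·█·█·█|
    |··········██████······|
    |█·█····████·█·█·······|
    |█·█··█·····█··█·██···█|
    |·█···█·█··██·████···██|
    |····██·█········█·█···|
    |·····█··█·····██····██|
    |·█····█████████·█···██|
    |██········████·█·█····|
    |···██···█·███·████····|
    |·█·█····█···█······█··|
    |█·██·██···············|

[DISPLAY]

                                  
          ┏━━━━━━━━━━━━━━━━━━━━━━━
          ┃ GameOfLife            
    ┏━━━━━┠───────────────────────
    ┃ File┃Gen: 0                 
┏━━━┠─────┃··········██████······ 
┃ Sp┃2024-┃█·█····████·█·█······· 
┠───┃2024-┃█·█··█·····█··█·██···█ 
┃A1:┃2024-┃·█···█·█··██·████···██ 
┃   ┃2024-┃····██·█········█·█··· 
┃---┃2024-┃·····█··█·····██····██ 
┃  1┃2024-┃·█····█████████·█···██ 
┃  2┃2024-┃██········████·█·█···· 
┃  3┃2024-┃···██···█·███·████···· 
┃  4┃2024-┃·█·█····█···█······█·· 
┃  5┃2024-┗━━━━━━━━━━━━━━━━━━━━━━━
┃  6┃2024-01-15 00:00:32.005 [DEBU
┗━━━┃2024-01-15 00:00:33.894 [WARN
    ┃2024-01-15 00:00:33.018 [DEBU
    ┃2024-01-15 00:00:38.347 [INFO
    ┃2024-01-15 00:00:43.037 [INFO
    ┗━━━━━━━━━━━━━━━━━━━━━━━━━━━━━


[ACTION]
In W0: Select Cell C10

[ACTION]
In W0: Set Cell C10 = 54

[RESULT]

                                  
          ┏━━━━━━━━━━━━━━━━━━━━━━━
          ┃ GameOfLife            
    ┏━━━━━┠───────────────────────
    ┃ File┃Gen: 0                 
┏━━━┠─────┃··········██████······ 
┃ Sp┃2024-┃█·█····████·█·█······· 
┠───┃2024-┃█·█··█·····█··█·██···█ 
┃C10┃2024-┃·█···█·█··██·████···██ 
┃   ┃2024-┃····██·█········█·█··· 
┃---┃2024-┃·····█··█·····██····██ 
┃  1┃2024-┃·█····█████████·█···██ 
┃  2┃2024-┃██········████·█·█···· 
┃  3┃2024-┃···██···█·███·████···· 
┃  4┃2024-┃·█·█····█···█······█·· 
┃  5┃2024-┗━━━━━━━━━━━━━━━━━━━━━━━
┃  6┃2024-01-15 00:00:32.005 [DEBU
┗━━━┃2024-01-15 00:00:33.894 [WARN
    ┃2024-01-15 00:00:33.018 [DEBU
    ┃2024-01-15 00:00:38.347 [INFO
    ┃2024-01-15 00:00:43.037 [INFO
    ┗━━━━━━━━━━━━━━━━━━━━━━━━━━━━━


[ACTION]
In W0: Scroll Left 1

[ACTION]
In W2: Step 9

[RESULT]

                                  
          ┏━━━━━━━━━━━━━━━━━━━━━━━
          ┃ GameOfLife            
    ┏━━━━━┠───────────────────────
    ┃ File┃Gen: 9                 
┏━━━┠─────┃·········█·█·········· 
┃ Sp┃2024-┃···················██· 
┠───┃2024-┃·········███···███··██ 
┃C10┃2024-┃·················█·█·█ 
┃   ┃2024-┃···········███·███···█ 
┃---┃2024-┃···········█··███····· 
┃  1┃2024-┃··············█·█·███· 
┃  2┃2024-┃·······██·········██·· 
┃  3┃2024-┃·······██··█·█·█··█··· 
┃  4┃2024-┃················█····· 
┃  5┃2024-┗━━━━━━━━━━━━━━━━━━━━━━━
┃  6┃2024-01-15 00:00:32.005 [DEBU
┗━━━┃2024-01-15 00:00:33.894 [WARN
    ┃2024-01-15 00:00:33.018 [DEBU
    ┃2024-01-15 00:00:38.347 [INFO
    ┃2024-01-15 00:00:43.037 [INFO
    ┗━━━━━━━━━━━━━━━━━━━━━━━━━━━━━


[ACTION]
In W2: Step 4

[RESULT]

                                  
          ┏━━━━━━━━━━━━━━━━━━━━━━━
          ┃ GameOfLife            
    ┏━━━━━┠───────────────────────
    ┃ File┃Gen: 13                
┏━━━┠─────┃·········█·█········██ 
┃ Sp┃2024-┃·········█·█····█·█··█ 
┠───┃2024-┃·········███···█·████· 
┃C10┃2024-┃·········███·█·██····· 
┃   ┃2024-┃··········███····██··· 
┃---┃2024-┃············█···█·█··· 
┃  1┃2024-┃················██···· 
┃  2┃2024-┃·······██·······█·███· 
┃  3┃2024-┃·······██····██·██·██· 
┃  4┃2024-┃···············██·█··· 
┃  5┃2024-┗━━━━━━━━━━━━━━━━━━━━━━━
┃  6┃2024-01-15 00:00:32.005 [DEBU
┗━━━┃2024-01-15 00:00:33.894 [WARN
    ┃2024-01-15 00:00:33.018 [DEBU
    ┃2024-01-15 00:00:38.347 [INFO
    ┃2024-01-15 00:00:43.037 [INFO
    ┗━━━━━━━━━━━━━━━━━━━━━━━━━━━━━
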